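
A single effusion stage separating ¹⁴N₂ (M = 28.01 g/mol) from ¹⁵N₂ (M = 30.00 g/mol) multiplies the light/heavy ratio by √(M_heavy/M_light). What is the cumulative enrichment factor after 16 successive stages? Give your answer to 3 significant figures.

1.73

The single-stage factor is √(M_heavy/M_light), so 16 stages give [√(30.00/28.01)]^16 = (30.00/28.01)^(16/2).
= 1.07105^8 = 1.73.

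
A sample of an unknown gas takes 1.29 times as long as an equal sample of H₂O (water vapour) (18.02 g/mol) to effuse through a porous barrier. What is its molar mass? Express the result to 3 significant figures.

30.0 g/mol

From Graham's law, t_X/t_H₂O = √(M_X/M_H₂O).
1.29 = √(M_X/18.02)
M_X = 18.02 × 1.29² = 18.02 × 1.664 = 30.0 g/mol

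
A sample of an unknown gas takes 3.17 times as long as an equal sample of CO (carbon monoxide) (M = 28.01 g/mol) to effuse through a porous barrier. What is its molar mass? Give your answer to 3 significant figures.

281 g/mol

Using Graham's law: t_X/t_CO = √(M_X/M_CO).
3.17 = √(M_X/28.01)
M_X = 28.01 × 3.17² = 28.01 × 10.05 = 281 g/mol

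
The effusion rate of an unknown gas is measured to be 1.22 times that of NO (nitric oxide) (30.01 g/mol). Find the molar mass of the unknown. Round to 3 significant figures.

Since effusion rate ∝ 1/√M, rate_X/rate_NO = √(M_NO/M_X).
1.22 = √(30.01/M_X)
M_X = 30.01 / 1.22² = 30.01 / 1.488 = 20.2 g/mol

20.2 g/mol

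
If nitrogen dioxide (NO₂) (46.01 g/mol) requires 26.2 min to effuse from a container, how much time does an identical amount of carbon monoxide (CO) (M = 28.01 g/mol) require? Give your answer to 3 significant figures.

By Graham's law, t_CO/t_NO₂ = √(M_CO/M_NO₂) = √(28.01/46.01) = √0.6088 = 0.7802.
So the time for CO is 26.2 × 0.7802 = 20.4 min.

20.4 min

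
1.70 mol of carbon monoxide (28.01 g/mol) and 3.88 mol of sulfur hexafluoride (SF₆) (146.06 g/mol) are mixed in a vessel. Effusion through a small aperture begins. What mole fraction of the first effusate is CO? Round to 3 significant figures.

0.500

The effusion rate of species i is ∝ p_i/√M_i ∝ n_i/√M_i.
Mole fraction of CO in the effusate = (n_CO/√M_CO) / (n_CO/√M_CO + n_SF₆/√M_SF₆)
= (1.70/√28.01) / (1.70/√28.01 + 3.88/√146.06) = 0.3212/(0.3212 + 0.3210) = 0.500.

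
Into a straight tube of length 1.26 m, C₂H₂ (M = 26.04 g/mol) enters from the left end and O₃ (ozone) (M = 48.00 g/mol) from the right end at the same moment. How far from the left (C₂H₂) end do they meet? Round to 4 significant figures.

0.7256 m

The fronts meet when d_C₂H₂ + d_O₃ = L with d_C₂H₂/d_O₃ = √(M_O₃/M_C₂H₂) (Graham's law). Here √(M_O₃/M_C₂H₂) = √(48.00/26.04) = 1.358.
With d_C₂H₂ + d_O₃ = 1.26 m, d_O₃ = 1.26/(1 + 1.358) = 0.5344 m.
d_C₂H₂ = 1.26 − 0.5344 = 0.7256 m.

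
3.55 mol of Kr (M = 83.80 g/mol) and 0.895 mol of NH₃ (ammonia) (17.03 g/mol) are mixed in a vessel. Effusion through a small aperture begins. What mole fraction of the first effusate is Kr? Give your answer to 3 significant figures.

0.641

Effusion rate of each component ∝ n_i/√M_i (partial pressure × 1/√M).
x_Kr(eff) = (n_Kr/√M_Kr) / (n_Kr/√M_Kr + n_NH₃/√M_NH₃)
= (3.55/√83.80) / (3.55/√83.80 + 0.895/√17.03) = 0.3878/(0.3878 + 0.2169) = 0.641.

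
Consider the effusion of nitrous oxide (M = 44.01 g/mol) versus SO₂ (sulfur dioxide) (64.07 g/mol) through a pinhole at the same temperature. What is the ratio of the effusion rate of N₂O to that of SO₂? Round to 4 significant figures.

1.207

By Graham's law, rate_N₂O/rate_SO₂ = √(M_SO₂/M_N₂O) = √(64.07/44.01) = √1.456 = 1.207.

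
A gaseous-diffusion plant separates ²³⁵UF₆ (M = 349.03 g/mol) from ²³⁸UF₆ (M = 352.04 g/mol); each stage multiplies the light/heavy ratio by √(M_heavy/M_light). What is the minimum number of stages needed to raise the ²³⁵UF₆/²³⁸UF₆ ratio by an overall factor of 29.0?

With α = √(352.04/349.03) per stage, ln α = ½ ln(1.00862) = 0.004293.
Need α^N ≥ 29.0 ⇒ N ≥ ln(29.0) / ln α = 3.367 / 0.004293 = 784.28.
Rounding up, N = 785 stages.

785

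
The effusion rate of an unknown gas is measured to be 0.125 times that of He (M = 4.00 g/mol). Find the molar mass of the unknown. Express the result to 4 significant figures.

Graham's law gives rate_X/rate_He = √(M_He/M_X).
0.125 = √(4.00/M_X)
M_X = 4.00 / 0.125² = 4.00 / 0.01562 = 256.0 g/mol

256.0 g/mol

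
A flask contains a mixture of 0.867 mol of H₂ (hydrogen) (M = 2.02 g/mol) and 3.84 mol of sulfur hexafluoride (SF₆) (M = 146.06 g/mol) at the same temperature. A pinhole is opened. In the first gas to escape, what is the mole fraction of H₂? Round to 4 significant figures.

Rate_i ∝ x_i/√M_i (Graham's law weighted by mole fraction), so the effusate composition follows n_i/√M_i.
x_H₂(eff) = (n_H₂/√M_H₂) / (n_H₂/√M_H₂ + n_SF₆/√M_SF₆)
= (0.867/√2.02) / (0.867/√2.02 + 3.84/√146.06) = 0.6100/(0.6100 + 0.3177) = 0.6575.

0.6575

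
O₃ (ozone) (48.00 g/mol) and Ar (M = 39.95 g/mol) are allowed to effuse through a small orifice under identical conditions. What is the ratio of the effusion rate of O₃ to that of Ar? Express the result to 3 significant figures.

From Graham's law, rate_O₃/rate_Ar = √(M_Ar/M_O₃) = √(39.95/48.00) = √0.8323 = 0.912.

0.912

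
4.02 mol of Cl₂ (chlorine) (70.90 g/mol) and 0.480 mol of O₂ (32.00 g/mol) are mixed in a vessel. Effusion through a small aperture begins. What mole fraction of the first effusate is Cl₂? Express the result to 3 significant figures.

0.849

Rate_i ∝ x_i/√M_i (Graham's law weighted by mole fraction), so the effusate composition follows n_i/√M_i.
x_Cl₂(eff) = (n_Cl₂/√M_Cl₂) / (n_Cl₂/√M_Cl₂ + n_O₂/√M_O₂)
= (4.02/√70.90) / (4.02/√70.90 + 0.480/√32.00) = 0.4774/(0.4774 + 0.08485) = 0.849.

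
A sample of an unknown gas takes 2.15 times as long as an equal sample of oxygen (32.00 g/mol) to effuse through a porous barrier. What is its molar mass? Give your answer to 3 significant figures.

148 g/mol

Graham's law gives t_X/t_O₂ = √(M_X/M_O₂).
2.15 = √(M_X/32.00)
M_X = 32.00 × 2.15² = 32.00 × 4.622 = 148 g/mol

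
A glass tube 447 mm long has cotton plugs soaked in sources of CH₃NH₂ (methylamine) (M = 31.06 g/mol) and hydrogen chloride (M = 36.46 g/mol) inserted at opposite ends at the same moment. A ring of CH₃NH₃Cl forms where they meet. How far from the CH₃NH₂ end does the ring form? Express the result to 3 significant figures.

232 mm

The fronts meet when d_CH₃NH₂ + d_HCl = L with d_CH₃NH₂/d_HCl = √(M_HCl/M_CH₃NH₂) (Graham's law). Here √(M_HCl/M_CH₃NH₂) = √(36.46/31.06) = 1.083.
With d_CH₃NH₂ + d_HCl = 447 mm, d_HCl = 447/(1 + 1.083) = 214.5 mm.
d_CH₃NH₂ = 447 − 214.5 = 232 mm.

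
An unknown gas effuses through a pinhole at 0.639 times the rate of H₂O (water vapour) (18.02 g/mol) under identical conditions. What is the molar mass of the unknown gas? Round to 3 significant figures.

44.1 g/mol

From Graham's law, rate_X/rate_H₂O = √(M_H₂O/M_X).
0.639 = √(18.02/M_X)
M_X = 18.02 / 0.639² = 18.02 / 0.4083 = 44.1 g/mol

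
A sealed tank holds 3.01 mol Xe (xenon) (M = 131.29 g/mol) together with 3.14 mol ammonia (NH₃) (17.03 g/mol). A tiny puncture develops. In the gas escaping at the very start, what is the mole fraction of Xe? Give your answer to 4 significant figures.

Effusion rate of each component ∝ n_i/√M_i (partial pressure × 1/√M).
Mole fraction of Xe in the effusate = (n_Xe/√M_Xe) / (n_Xe/√M_Xe + n_NH₃/√M_NH₃)
= (3.01/√131.29) / (3.01/√131.29 + 3.14/√17.03) = 0.2627/(0.2627 + 0.7609) = 0.2566.

0.2566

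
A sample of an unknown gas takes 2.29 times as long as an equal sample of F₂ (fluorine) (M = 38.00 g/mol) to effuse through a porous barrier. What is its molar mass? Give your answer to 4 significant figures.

Since effusion rate ∝ 1/√M, t_X/t_F₂ = √(M_X/M_F₂).
2.29 = √(M_X/38.00)
M_X = 38.00 × 2.29² = 38.00 × 5.244 = 199.3 g/mol

199.3 g/mol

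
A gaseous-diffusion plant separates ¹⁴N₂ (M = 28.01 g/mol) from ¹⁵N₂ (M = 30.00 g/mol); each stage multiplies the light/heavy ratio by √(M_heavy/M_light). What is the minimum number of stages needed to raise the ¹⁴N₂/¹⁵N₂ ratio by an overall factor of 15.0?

79

Single-stage factor α = √(30.00/28.01), so ln α = ½ ln(1.07105) = 0.03432.
Need α^N ≥ 15.0 ⇒ N ≥ ln(15.0) / ln α = 2.708 / 0.03432 = 78.91.
Rounding up, N = 79 stages.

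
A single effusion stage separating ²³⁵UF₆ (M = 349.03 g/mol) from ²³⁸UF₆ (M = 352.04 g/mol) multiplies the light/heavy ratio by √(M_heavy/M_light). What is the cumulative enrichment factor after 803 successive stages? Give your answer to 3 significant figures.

31.4

After 803 stages the ratio has grown by (√(352.04/349.03))^803 = (352.04/349.03)^(803/2).
= 1.00862^(803/2) = 31.4.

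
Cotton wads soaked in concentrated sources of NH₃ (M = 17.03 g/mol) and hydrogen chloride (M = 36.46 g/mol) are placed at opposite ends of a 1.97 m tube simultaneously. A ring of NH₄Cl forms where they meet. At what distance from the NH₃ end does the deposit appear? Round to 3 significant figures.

1.17 m

The fronts meet when d_NH₃ + d_HCl = L with d_NH₃/d_HCl = √(M_HCl/M_NH₃) (Graham's law). Here √(M_HCl/M_NH₃) = √(36.46/17.03) = 1.463.
With d_NH₃ + d_HCl = 1.97 m, d_HCl = 1.97/(1 + 1.463) = 0.7998 m.
d_NH₃ = 1.97 − 0.7998 = 1.17 m.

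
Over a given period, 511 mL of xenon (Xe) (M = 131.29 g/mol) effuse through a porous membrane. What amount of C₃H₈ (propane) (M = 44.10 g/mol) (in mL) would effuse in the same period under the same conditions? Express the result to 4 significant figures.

881.7 mL

Since effusion rate ∝ 1/√M, rate_C₃H₈/rate_Xe = √(M_Xe/M_C₃H₈) = √(131.29/44.10) = √2.977 = 1.725.
So the volume for C₃H₈ is 511 × 1.725 = 881.7 mL.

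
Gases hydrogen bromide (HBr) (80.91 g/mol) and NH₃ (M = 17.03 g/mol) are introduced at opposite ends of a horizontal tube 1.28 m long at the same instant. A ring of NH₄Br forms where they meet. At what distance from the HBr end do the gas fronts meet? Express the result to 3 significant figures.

The fronts meet when d_HBr + d_NH₃ = L with d_HBr/d_NH₃ = √(M_NH₃/M_HBr) (Graham's law). Here √(M_NH₃/M_HBr) = √(17.03/80.91) = 0.4588.
With d_HBr + d_NH₃ = 1.28 m, d_NH₃ = 1.28/(1 + 0.4588) = 0.8774 m.
d_HBr = 1.28 − 0.8774 = 0.403 m.

0.403 m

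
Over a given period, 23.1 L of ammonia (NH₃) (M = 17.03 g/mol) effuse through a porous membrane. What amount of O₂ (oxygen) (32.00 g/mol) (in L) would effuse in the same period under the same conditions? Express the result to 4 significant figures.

16.85 L

From Graham's law, rate_O₂/rate_NH₃ = √(M_NH₃/M_O₂) = √(17.03/32.00) = √0.5322 = 0.7295.
So the volume for O₂ is 23.1 × 0.7295 = 16.85 L.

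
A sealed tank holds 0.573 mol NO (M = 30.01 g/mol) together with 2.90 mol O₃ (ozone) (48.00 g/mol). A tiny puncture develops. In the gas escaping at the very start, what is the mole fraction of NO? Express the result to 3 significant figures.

0.200

The effusion rate of species i is ∝ p_i/√M_i ∝ n_i/√M_i.
So x_NO in the escaping gas = (n_NO/√M_NO) / Σ(n_i/√M_i)
= (0.573/√30.01) / (0.573/√30.01 + 2.90/√48.00) = 0.1046/(0.1046 + 0.4186) = 0.200.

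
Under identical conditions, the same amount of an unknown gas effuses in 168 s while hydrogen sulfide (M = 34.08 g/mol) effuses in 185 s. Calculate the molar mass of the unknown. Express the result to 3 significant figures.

28.1 g/mol

By Graham's law, t_X/t_H₂S = √(M_X/M_H₂S).
168/185 = 0.9081 = √(M_X/34.08)
M_X = 34.08 × 0.9081² = 34.08 × 0.8247 = 28.1 g/mol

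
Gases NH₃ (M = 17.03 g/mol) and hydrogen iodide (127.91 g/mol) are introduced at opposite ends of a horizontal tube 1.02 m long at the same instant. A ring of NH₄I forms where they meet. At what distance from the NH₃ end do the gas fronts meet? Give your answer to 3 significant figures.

Graham's law gives d_NH₃/d_HI = rate_NH₃/rate_HI = √(M_HI/M_NH₃) = √(127.91/17.03) = 2.741.
With d_NH₃ + d_HI = 1.02 m, d_HI = 1.02/(1 + 2.741) = 0.2727 m.
d_NH₃ = 1.02 − 0.2727 = 0.747 m.

0.747 m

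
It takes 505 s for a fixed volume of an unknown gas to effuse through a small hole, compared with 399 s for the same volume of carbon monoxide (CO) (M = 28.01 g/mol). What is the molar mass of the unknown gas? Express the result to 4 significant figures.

44.87 g/mol

Graham's law gives t_X/t_CO = √(M_X/M_CO).
505/399 = 1.266 = √(M_X/28.01)
M_X = 28.01 × 1.266² = 28.01 × 1.602 = 44.87 g/mol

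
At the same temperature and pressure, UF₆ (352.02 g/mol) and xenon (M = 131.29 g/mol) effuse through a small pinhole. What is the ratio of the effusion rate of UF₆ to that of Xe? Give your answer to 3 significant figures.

Using Graham's law: rate_UF₆/rate_Xe = √(M_Xe/M_UF₆) = √(131.29/352.02) = √0.3730 = 0.611.

0.611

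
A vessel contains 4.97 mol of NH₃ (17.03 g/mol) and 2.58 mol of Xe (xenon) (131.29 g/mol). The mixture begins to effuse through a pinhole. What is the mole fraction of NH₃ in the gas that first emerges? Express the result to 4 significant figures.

0.8425

The effusion rate of species i is ∝ p_i/√M_i ∝ n_i/√M_i.
So x_NH₃ in the escaping gas = (n_NH₃/√M_NH₃) / Σ(n_i/√M_i)
= (4.97/√17.03) / (4.97/√17.03 + 2.58/√131.29) = 1.204/(1.204 + 0.2252) = 0.8425.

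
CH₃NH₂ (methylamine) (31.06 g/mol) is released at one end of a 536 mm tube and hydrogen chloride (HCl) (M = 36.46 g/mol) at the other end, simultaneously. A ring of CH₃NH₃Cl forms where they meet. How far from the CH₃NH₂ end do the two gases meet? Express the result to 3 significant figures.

279 mm

The fronts meet when d_CH₃NH₂ + d_HCl = L with d_CH₃NH₂/d_HCl = √(M_HCl/M_CH₃NH₂) (Graham's law). Here √(M_HCl/M_CH₃NH₂) = √(36.46/31.06) = 1.083.
With d_CH₃NH₂ + d_HCl = 536 mm, d_HCl = 536/(1 + 1.083) = 257.3 mm.
d_CH₃NH₂ = 536 − 257.3 = 279 mm.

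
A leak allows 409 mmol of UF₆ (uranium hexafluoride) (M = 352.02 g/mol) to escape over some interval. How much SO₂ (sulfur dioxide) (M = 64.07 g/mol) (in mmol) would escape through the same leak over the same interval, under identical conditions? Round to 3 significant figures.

959 mmol

Since effusion rate ∝ 1/√M, rate_SO₂/rate_UF₆ = √(M_UF₆/M_SO₂) = √(352.02/64.07) = √5.494 = 2.344.
So the amount for SO₂ is 409 × 2.344 = 959 mmol.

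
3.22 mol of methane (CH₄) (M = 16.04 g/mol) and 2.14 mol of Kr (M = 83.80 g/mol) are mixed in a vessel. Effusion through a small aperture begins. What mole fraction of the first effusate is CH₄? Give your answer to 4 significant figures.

0.7747

Rate_i ∝ x_i/√M_i (Graham's law weighted by mole fraction), so the effusate composition follows n_i/√M_i.
x_CH₄(eff) = (n_CH₄/√M_CH₄) / (n_CH₄/√M_CH₄ + n_Kr/√M_Kr)
= (3.22/√16.04) / (3.22/√16.04 + 2.14/√83.80) = 0.8040/(0.8040 + 0.2338) = 0.7747.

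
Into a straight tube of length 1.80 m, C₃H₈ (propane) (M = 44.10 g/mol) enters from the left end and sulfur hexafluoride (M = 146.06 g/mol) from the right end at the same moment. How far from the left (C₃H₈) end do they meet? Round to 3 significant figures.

1.16 m

Distances travelled in equal time are proportional to diffusion rates, so d_C₃H₈/d_SF₆ = √(M_SF₆/M_C₃H₈) = √(146.06/44.10) = 1.820.
With d_C₃H₈ + d_SF₆ = 1.80 m, d_SF₆ = 1.80/(1 + 1.820) = 0.6383 m.
d_C₃H₈ = 1.80 − 0.6383 = 1.16 m.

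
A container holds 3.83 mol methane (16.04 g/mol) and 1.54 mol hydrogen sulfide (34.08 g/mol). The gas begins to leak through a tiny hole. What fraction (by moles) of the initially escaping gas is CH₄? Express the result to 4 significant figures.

The effusion rate of species i is ∝ p_i/√M_i ∝ n_i/√M_i.
Mole fraction of CH₄ in the effusate = (n_CH₄/√M_CH₄) / (n_CH₄/√M_CH₄ + n_H₂S/√M_H₂S)
= (3.83/√16.04) / (3.83/√16.04 + 1.54/√34.08) = 0.9563/(0.9563 + 0.2638) = 0.7838.

0.7838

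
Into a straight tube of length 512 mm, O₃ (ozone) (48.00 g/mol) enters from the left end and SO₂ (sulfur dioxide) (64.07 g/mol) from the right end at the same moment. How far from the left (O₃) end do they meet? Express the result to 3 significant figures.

274 mm

In equal time, each gas travels a distance ∝ its rate ∝ 1/√M, so d_O₃/d_SO₂ = √(M_SO₂/M_O₃) = √(64.07/48.00) = 1.155.
With d_O₃ + d_SO₂ = 512 mm, d_SO₂ = 512/(1 + 1.155) = 237.6 mm.
d_O₃ = 512 − 237.6 = 274 mm.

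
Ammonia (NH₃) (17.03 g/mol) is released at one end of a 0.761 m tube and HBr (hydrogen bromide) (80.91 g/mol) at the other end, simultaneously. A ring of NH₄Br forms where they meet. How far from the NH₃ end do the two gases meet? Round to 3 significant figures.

Distances travelled in equal time are proportional to diffusion rates, so d_NH₃/d_HBr = √(M_HBr/M_NH₃) = √(80.91/17.03) = 2.180.
With d_NH₃ + d_HBr = 0.761 m, d_HBr = 0.761/(1 + 2.180) = 0.2393 m.
d_NH₃ = 0.761 − 0.2393 = 0.522 m.

0.522 m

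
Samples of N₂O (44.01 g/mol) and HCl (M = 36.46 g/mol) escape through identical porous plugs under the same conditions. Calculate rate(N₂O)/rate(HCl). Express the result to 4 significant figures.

0.9102

By Graham's law, rate_N₂O/rate_HCl = √(M_HCl/M_N₂O) = √(36.46/44.01) = √0.8284 = 0.9102.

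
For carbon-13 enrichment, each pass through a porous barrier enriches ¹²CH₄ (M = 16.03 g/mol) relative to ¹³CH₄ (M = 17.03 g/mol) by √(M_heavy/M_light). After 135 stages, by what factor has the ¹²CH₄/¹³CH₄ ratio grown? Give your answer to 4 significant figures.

59.43

The single-stage factor is √(M_heavy/M_light), so 135 stages give [√(17.03/16.03)]^135 = (17.03/16.03)^(135/2).
= 1.06238^(135/2) = 59.43.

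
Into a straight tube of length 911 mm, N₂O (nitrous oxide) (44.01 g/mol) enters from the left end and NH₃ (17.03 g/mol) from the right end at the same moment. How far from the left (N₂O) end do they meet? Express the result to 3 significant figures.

349 mm

Graham's law gives d_N₂O/d_NH₃ = rate_N₂O/rate_NH₃ = √(M_NH₃/M_N₂O) = √(17.03/44.01) = 0.6221.
With d_N₂O + d_NH₃ = 911 mm, d_NH₃ = 911/(1 + 0.6221) = 561.6 mm.
d_N₂O = 911 − 561.6 = 349 mm.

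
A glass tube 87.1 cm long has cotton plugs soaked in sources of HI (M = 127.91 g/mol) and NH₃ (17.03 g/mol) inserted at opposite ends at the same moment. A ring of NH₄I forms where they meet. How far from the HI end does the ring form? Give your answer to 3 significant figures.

23.3 cm

In equal time, each gas travels a distance ∝ its rate ∝ 1/√M, so d_HI/d_NH₃ = √(M_NH₃/M_HI) = √(17.03/127.91) = 0.3649.
With d_HI + d_NH₃ = 87.1 cm, d_NH₃ = 87.1/(1 + 0.3649) = 63.81 cm.
d_HI = 87.1 − 63.81 = 23.3 cm.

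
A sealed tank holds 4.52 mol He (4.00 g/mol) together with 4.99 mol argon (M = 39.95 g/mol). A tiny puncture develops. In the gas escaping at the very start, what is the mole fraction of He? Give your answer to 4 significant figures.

The effusion rate of species i is ∝ p_i/√M_i ∝ n_i/√M_i.
x_He(eff) = (n_He/√M_He) / (n_He/√M_He + n_Ar/√M_Ar)
= (4.52/√4.00) / (4.52/√4.00 + 4.99/√39.95) = 2.260/(2.260 + 0.7895) = 0.7411.

0.7411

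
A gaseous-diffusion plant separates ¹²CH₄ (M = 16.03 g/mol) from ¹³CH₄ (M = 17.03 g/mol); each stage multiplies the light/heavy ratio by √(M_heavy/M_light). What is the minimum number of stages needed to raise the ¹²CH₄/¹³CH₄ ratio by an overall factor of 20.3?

Per stage α = (17.03/16.03)^(1/2) = 1.06238^0.5, giving ln α = 0.03026.
Need α^N ≥ 20.3 ⇒ N ≥ ln(20.3) / ln α = 3.011 / 0.03026 = 99.50.
Rounding up, N = 100 stages.

100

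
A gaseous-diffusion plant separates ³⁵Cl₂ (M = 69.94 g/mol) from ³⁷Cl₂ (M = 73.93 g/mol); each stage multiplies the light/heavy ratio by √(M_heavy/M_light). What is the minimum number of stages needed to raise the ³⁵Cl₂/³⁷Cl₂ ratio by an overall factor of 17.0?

Per stage α = (73.93/69.94)^(1/2) = 1.05705^0.5, giving ln α = 0.02774.
Need α^N ≥ 17.0 ⇒ N ≥ ln(17.0) / ln α = 2.833 / 0.02774 = 102.13.
Minimum whole number of stages: N = 103.

103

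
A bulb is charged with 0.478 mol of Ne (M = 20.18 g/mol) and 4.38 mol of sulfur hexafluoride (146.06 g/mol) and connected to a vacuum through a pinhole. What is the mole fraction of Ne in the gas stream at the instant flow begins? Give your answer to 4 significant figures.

0.2270

Each component's effusion rate ∝ (its partial pressure)·(1/√M) ∝ n_i/√M_i.
x_Ne(eff) = (n_Ne/√M_Ne) / (n_Ne/√M_Ne + n_SF₆/√M_SF₆)
= (0.478/√20.18) / (0.478/√20.18 + 4.38/√146.06) = 0.1064/(0.1064 + 0.3624) = 0.2270.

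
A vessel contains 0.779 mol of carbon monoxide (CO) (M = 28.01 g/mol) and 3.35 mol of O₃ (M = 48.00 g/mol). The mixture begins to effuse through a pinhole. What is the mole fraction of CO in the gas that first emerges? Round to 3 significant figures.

The effusion rate of species i is ∝ p_i/√M_i ∝ n_i/√M_i.
So x_CO in the escaping gas = (n_CO/√M_CO) / Σ(n_i/√M_i)
= (0.779/√28.01) / (0.779/√28.01 + 3.35/√48.00) = 0.1472/(0.1472 + 0.4835) = 0.233.

0.233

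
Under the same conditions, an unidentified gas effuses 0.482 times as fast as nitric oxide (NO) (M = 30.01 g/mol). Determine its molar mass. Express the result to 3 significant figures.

Since effusion rate ∝ 1/√M, rate_X/rate_NO = √(M_NO/M_X).
0.482 = √(30.01/M_X)
M_X = 30.01 / 0.482² = 30.01 / 0.2323 = 129 g/mol

129 g/mol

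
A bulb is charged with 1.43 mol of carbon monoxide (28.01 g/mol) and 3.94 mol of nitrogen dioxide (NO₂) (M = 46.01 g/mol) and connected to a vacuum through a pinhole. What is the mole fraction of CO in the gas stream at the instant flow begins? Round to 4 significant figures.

Effusion rate of each component ∝ n_i/√M_i (partial pressure × 1/√M).
Mole fraction of CO in the effusate = (n_CO/√M_CO) / (n_CO/√M_CO + n_NO₂/√M_NO₂)
= (1.43/√28.01) / (1.43/√28.01 + 3.94/√46.01) = 0.2702/(0.2702 + 0.5809) = 0.3175.

0.3175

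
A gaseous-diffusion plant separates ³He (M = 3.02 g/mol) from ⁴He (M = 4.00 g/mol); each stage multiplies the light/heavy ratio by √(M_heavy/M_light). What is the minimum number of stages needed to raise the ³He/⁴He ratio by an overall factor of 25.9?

Single-stage factor α = √(4.00/3.02), so ln α = ½ ln(1.32450) = 0.1405.
Need α^N ≥ 25.9 ⇒ N ≥ ln(25.9) / ln α = 3.254 / 0.1405 = 23.16.
Minimum whole number of stages: N = 24.

24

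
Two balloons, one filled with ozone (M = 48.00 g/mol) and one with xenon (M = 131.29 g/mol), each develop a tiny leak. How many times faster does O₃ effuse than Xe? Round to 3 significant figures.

1.65

From Graham's law, rate_O₃/rate_Xe = √(M_Xe/M_O₃) = √(131.29/48.00) = √2.735 = 1.65.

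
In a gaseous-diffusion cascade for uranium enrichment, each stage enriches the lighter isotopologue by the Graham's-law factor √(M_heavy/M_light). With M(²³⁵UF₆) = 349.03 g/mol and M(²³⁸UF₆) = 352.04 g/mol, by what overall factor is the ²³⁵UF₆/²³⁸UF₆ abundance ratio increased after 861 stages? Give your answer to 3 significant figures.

40.3

Overall factor = α^861 with α = √(352.04/349.03), i.e. (352.04/349.03)^(861/2).
= 1.00862^(861/2) = 40.3.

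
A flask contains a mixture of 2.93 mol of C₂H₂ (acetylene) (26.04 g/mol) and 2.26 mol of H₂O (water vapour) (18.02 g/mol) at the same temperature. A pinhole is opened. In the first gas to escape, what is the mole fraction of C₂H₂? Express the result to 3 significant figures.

Effusion rate of each component ∝ n_i/√M_i (partial pressure × 1/√M).
So x_C₂H₂ in the escaping gas = (n_C₂H₂/√M_C₂H₂) / Σ(n_i/√M_i)
= (2.93/√26.04) / (2.93/√26.04 + 2.26/√18.02) = 0.5742/(0.5742 + 0.5324) = 0.519.

0.519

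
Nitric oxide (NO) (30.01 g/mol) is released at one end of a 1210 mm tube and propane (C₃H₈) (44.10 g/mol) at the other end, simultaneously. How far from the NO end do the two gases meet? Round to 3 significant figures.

663 mm

Distances travelled in equal time are proportional to diffusion rates, so d_NO/d_C₃H₈ = √(M_C₃H₈/M_NO) = √(44.10/30.01) = 1.212.
With d_NO + d_C₃H₈ = 1210 mm, d_C₃H₈ = 1210/(1 + 1.212) = 547.0 mm.
d_NO = 1210 − 547.0 = 663 mm.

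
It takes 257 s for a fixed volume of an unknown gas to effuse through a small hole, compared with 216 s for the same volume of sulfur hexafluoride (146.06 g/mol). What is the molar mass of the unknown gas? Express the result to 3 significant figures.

207 g/mol

By Graham's law, t_X/t_SF₆ = √(M_X/M_SF₆).
257/216 = 1.190 = √(M_X/146.06)
M_X = 146.06 × 1.190² = 146.06 × 1.416 = 207 g/mol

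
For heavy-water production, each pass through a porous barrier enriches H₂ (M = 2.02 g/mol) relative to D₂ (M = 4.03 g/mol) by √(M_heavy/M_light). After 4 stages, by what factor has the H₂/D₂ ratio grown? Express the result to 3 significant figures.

The single-stage factor is √(M_heavy/M_light), so 4 stages give [√(4.03/2.02)]^4 = (4.03/2.02)^(4/2).
= 1.99505^2 = 3.98.

3.98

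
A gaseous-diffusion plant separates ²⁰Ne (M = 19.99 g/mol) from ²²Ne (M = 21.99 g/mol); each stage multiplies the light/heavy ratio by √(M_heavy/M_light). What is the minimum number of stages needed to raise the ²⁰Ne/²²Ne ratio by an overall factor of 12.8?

Per stage α = (21.99/19.99)^(1/2) = 1.10005^0.5, giving ln α = 0.04768.
Need α^N ≥ 12.8 ⇒ N ≥ ln(12.8) / ln α = 2.549 / 0.04768 = 53.47.
So at least 54 stages are needed.

54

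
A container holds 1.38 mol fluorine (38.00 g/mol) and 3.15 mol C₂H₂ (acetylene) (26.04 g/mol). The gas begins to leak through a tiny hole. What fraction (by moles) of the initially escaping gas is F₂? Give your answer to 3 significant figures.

Effusion rate of each component ∝ n_i/√M_i (partial pressure × 1/√M).
So x_F₂ in the escaping gas = (n_F₂/√M_F₂) / Σ(n_i/√M_i)
= (1.38/√38.00) / (1.38/√38.00 + 3.15/√26.04) = 0.2239/(0.2239 + 0.6173) = 0.266.

0.266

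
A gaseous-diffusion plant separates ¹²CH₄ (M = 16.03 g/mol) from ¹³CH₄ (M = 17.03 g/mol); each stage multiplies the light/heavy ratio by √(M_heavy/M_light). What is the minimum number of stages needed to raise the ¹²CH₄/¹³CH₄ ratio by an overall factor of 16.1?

Per stage α = (17.03/16.03)^(1/2) = 1.06238^0.5, giving ln α = 0.03026.
Need α^N ≥ 16.1 ⇒ N ≥ ln(16.1) / ln α = 2.779 / 0.03026 = 91.84.
Rounding up, N = 92 stages.

92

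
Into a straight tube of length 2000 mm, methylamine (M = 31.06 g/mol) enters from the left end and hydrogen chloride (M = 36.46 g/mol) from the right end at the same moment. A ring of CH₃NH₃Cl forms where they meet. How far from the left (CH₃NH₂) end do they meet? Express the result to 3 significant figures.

Graham's law gives d_CH₃NH₂/d_HCl = rate_CH₃NH₂/rate_HCl = √(M_HCl/M_CH₃NH₂) = √(36.46/31.06) = 1.083.
With d_CH₃NH₂ + d_HCl = 2000 mm, d_HCl = 2000/(1 + 1.083) = 959.9 mm.
d_CH₃NH₂ = 2000 − 959.9 = 1040 mm.

1040 mm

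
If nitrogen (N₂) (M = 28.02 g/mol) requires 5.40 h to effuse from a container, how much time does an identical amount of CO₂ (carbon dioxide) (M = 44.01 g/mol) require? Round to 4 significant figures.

Since effusion rate ∝ 1/√M, t_CO₂/t_N₂ = √(M_CO₂/M_N₂) = √(44.01/28.02) = √1.571 = 1.253.
So the time for CO₂ is 5.40 × 1.253 = 6.768 h.

6.768 h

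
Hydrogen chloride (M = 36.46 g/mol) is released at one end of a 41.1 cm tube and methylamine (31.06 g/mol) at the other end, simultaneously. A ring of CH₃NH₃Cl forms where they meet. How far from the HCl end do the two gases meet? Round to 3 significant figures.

19.7 cm

Graham's law gives d_HCl/d_CH₃NH₂ = rate_HCl/rate_CH₃NH₂ = √(M_CH₃NH₂/M_HCl) = √(31.06/36.46) = 0.9230.
With d_HCl + d_CH₃NH₂ = 41.1 cm, d_CH₃NH₂ = 41.1/(1 + 0.9230) = 21.37 cm.
d_HCl = 41.1 − 21.37 = 19.7 cm.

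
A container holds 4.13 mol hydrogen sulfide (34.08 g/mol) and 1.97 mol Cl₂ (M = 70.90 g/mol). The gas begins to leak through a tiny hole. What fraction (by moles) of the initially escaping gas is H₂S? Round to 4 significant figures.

0.7515

Each component's effusion rate ∝ (its partial pressure)·(1/√M) ∝ n_i/√M_i.
Mole fraction of H₂S in the effusate = (n_H₂S/√M_H₂S) / (n_H₂S/√M_H₂S + n_Cl₂/√M_Cl₂)
= (4.13/√34.08) / (4.13/√34.08 + 1.97/√70.90) = 0.7075/(0.7075 + 0.2340) = 0.7515.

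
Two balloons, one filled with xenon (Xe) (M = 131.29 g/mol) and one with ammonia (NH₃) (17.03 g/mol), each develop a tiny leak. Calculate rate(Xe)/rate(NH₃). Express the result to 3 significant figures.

Using Graham's law: rate_Xe/rate_NH₃ = √(M_NH₃/M_Xe) = √(17.03/131.29) = √0.1297 = 0.360.

0.360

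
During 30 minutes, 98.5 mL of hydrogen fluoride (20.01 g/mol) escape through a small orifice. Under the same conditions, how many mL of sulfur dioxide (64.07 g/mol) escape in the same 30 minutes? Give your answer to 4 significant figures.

Since effusion rate ∝ 1/√M, rate_SO₂/rate_HF = √(M_HF/M_SO₂) = √(20.01/64.07) = √0.3123 = 0.5589.
So the volume for SO₂ is 98.5 × 0.5589 = 55.05 mL.

55.05 mL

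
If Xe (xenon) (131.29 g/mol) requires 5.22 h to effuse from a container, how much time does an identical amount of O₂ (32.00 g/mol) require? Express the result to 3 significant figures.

From Graham's law, t_O₂/t_Xe = √(M_O₂/M_Xe) = √(32.00/131.29) = √0.2437 = 0.4937.
So the time for O₂ is 5.22 × 0.4937 = 2.58 h.

2.58 h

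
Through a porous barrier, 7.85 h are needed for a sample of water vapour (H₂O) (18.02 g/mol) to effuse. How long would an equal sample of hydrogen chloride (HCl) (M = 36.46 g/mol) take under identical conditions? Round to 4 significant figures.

Using Graham's law: t_HCl/t_H₂O = √(M_HCl/M_H₂O) = √(36.46/18.02) = √2.023 = 1.422.
So the time for HCl is 7.85 × 1.422 = 11.17 h.

11.17 h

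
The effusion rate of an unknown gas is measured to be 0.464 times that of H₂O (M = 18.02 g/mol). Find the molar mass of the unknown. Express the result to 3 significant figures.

Using Graham's law: rate_X/rate_H₂O = √(M_H₂O/M_X).
0.464 = √(18.02/M_X)
M_X = 18.02 / 0.464² = 18.02 / 0.2153 = 83.7 g/mol

83.7 g/mol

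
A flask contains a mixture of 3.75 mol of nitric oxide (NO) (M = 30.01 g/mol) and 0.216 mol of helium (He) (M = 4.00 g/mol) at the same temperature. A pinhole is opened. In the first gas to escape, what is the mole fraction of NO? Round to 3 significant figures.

0.864

The effusion rate of species i is ∝ p_i/√M_i ∝ n_i/√M_i.
So x_NO in the escaping gas = (n_NO/√M_NO) / Σ(n_i/√M_i)
= (3.75/√30.01) / (3.75/√30.01 + 0.216/√4.00) = 0.6845/(0.6845 + 0.1080) = 0.864.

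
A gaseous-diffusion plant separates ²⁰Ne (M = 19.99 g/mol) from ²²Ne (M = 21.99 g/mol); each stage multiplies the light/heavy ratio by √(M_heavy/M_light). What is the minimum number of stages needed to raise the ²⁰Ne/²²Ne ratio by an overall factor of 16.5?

59

Per stage α = (21.99/19.99)^(1/2) = 1.10005^0.5, giving ln α = 0.04768.
Need α^N ≥ 16.5 ⇒ N ≥ ln(16.5) / ln α = 2.803 / 0.04768 = 58.80.
Rounding up, N = 59 stages.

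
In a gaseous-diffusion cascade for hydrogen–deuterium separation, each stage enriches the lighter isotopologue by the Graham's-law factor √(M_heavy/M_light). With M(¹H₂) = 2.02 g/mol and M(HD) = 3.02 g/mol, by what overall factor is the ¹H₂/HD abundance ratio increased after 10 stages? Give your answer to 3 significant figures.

7.47

Each stage multiplies the ratio by α = √(3.02/2.02), so after 10 stages the overall factor is α^10 = (3.02/2.02)^(10/2).
= 1.49505^5 = 7.47.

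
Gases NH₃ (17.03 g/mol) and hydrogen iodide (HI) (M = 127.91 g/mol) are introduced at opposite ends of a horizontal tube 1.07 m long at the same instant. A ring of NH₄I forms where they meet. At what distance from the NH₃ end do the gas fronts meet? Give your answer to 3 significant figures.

0.784 m

Distances travelled in equal time are proportional to diffusion rates, so d_NH₃/d_HI = √(M_HI/M_NH₃) = √(127.91/17.03) = 2.741.
With d_NH₃ + d_HI = 1.07 m, d_HI = 1.07/(1 + 2.741) = 0.2861 m.
d_NH₃ = 1.07 − 0.2861 = 0.784 m.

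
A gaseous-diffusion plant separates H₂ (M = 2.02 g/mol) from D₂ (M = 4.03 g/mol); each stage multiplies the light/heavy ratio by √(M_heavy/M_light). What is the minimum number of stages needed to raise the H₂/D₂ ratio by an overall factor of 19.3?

9

Per stage α = (4.03/2.02)^(1/2) = 1.99505^0.5, giving ln α = 0.3453.
Need α^N ≥ 19.3 ⇒ N ≥ ln(19.3) / ln α = 2.960 / 0.3453 = 8.57.
Rounding up, N = 9 stages.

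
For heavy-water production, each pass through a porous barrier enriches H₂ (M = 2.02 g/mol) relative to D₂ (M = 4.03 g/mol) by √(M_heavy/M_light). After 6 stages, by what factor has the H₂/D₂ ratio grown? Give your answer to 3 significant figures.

7.94

Each stage multiplies the ratio by α = √(4.03/2.02), so after 6 stages the overall factor is α^6 = (4.03/2.02)^(6/2).
= 1.99505^3 = 7.94.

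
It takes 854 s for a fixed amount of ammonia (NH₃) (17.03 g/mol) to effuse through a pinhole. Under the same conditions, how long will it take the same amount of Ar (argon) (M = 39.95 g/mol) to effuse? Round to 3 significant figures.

Using Graham's law: t_Ar/t_NH₃ = √(M_Ar/M_NH₃) = √(39.95/17.03) = √2.346 = 1.532.
So the time for Ar is 854 × 1.532 = 1310 s.

1310 s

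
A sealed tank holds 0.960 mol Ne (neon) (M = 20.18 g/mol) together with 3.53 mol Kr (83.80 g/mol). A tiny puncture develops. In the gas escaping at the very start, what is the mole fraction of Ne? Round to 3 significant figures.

0.357

The effusion rate of species i is ∝ p_i/√M_i ∝ n_i/√M_i.
Mole fraction of Ne in the effusate = (n_Ne/√M_Ne) / (n_Ne/√M_Ne + n_Kr/√M_Kr)
= (0.960/√20.18) / (0.960/√20.18 + 3.53/√83.80) = 0.2137/(0.2137 + 0.3856) = 0.357.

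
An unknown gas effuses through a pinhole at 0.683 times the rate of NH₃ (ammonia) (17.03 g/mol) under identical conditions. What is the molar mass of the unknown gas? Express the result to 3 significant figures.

36.5 g/mol

By Graham's law, rate_X/rate_NH₃ = √(M_NH₃/M_X).
0.683 = √(17.03/M_X)
M_X = 17.03 / 0.683² = 17.03 / 0.4665 = 36.5 g/mol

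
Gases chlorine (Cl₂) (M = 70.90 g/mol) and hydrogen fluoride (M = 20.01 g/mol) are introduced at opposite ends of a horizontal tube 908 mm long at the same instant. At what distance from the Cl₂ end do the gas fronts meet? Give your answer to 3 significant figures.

In equal time, each gas travels a distance ∝ its rate ∝ 1/√M, so d_Cl₂/d_HF = √(M_HF/M_Cl₂) = √(20.01/70.90) = 0.5313.
With d_Cl₂ + d_HF = 908 mm, d_HF = 908/(1 + 0.5313) = 593.0 mm.
d_Cl₂ = 908 − 593.0 = 315 mm.

315 mm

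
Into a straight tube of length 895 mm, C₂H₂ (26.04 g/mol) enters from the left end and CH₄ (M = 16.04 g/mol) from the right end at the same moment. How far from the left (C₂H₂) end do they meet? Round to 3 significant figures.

Distances travelled in equal time are proportional to diffusion rates, so d_C₂H₂/d_CH₄ = √(M_CH₄/M_C₂H₂) = √(16.04/26.04) = 0.7848.
With d_C₂H₂ + d_CH₄ = 895 mm, d_CH₄ = 895/(1 + 0.7848) = 501.4 mm.
d_C₂H₂ = 895 − 501.4 = 394 mm.

394 mm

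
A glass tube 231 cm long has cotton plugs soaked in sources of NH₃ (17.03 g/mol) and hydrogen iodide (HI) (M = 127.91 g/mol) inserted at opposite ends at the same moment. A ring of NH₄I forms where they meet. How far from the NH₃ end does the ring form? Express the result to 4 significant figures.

169.2 cm

The fronts meet when d_NH₃ + d_HI = L with d_NH₃/d_HI = √(M_HI/M_NH₃) (Graham's law). Here √(M_HI/M_NH₃) = √(127.91/17.03) = 2.741.
With d_NH₃ + d_HI = 231 cm, d_HI = 231/(1 + 2.741) = 61.75 cm.
d_NH₃ = 231 − 61.75 = 169.2 cm.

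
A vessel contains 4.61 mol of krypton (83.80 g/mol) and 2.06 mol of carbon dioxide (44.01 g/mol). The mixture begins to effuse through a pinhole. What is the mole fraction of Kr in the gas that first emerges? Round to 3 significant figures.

0.619

Each component's effusion rate ∝ (its partial pressure)·(1/√M) ∝ n_i/√M_i.
Mole fraction of Kr in the effusate = (n_Kr/√M_Kr) / (n_Kr/√M_Kr + n_CO₂/√M_CO₂)
= (4.61/√83.80) / (4.61/√83.80 + 2.06/√44.01) = 0.5036/(0.5036 + 0.3105) = 0.619.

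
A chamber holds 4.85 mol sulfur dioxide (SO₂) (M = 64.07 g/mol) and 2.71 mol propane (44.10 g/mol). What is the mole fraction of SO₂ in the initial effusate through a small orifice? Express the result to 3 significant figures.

Each component's effusion rate ∝ (its partial pressure)·(1/√M) ∝ n_i/√M_i.
So x_SO₂ in the escaping gas = (n_SO₂/√M_SO₂) / Σ(n_i/√M_i)
= (4.85/√64.07) / (4.85/√64.07 + 2.71/√44.10) = 0.6059/(0.6059 + 0.4081) = 0.598.

0.598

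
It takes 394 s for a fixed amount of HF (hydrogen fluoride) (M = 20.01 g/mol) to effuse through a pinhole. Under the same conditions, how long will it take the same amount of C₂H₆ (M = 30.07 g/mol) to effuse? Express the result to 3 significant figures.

483 s

Using Graham's law: t_C₂H₆/t_HF = √(M_C₂H₆/M_HF) = √(30.07/20.01) = √1.503 = 1.226.
So the time for C₂H₆ is 394 × 1.226 = 483 s.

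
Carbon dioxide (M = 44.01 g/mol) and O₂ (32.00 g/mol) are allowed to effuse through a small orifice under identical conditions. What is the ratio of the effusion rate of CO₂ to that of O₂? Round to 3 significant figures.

Using Graham's law: rate_CO₂/rate_O₂ = √(M_O₂/M_CO₂) = √(32.00/44.01) = √0.7271 = 0.853.

0.853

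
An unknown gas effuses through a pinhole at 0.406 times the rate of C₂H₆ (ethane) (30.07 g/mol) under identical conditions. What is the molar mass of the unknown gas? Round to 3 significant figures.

182 g/mol

Since effusion rate ∝ 1/√M, rate_X/rate_C₂H₆ = √(M_C₂H₆/M_X).
0.406 = √(30.07/M_X)
M_X = 30.07 / 0.406² = 30.07 / 0.1648 = 182 g/mol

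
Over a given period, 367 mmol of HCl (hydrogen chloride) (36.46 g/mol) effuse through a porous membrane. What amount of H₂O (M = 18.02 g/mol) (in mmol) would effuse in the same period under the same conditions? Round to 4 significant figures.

By Graham's law, rate_H₂O/rate_HCl = √(M_HCl/M_H₂O) = √(36.46/18.02) = √2.023 = 1.422.
So the amount for H₂O is 367 × 1.422 = 522.0 mmol.

522.0 mmol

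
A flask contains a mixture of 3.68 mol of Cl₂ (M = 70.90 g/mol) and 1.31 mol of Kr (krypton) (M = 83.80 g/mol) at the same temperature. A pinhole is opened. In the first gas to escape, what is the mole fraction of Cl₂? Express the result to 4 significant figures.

Each component's effusion rate ∝ (its partial pressure)·(1/√M) ∝ n_i/√M_i.
Mole fraction of Cl₂ in the effusate = (n_Cl₂/√M_Cl₂) / (n_Cl₂/√M_Cl₂ + n_Kr/√M_Kr)
= (3.68/√70.90) / (3.68/√70.90 + 1.31/√83.80) = 0.4370/(0.4370 + 0.1431) = 0.7533.

0.7533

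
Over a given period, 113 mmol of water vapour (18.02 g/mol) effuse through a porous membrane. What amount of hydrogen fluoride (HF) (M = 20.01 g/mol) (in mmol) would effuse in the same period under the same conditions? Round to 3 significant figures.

From Graham's law, rate_HF/rate_H₂O = √(M_H₂O/M_HF) = √(18.02/20.01) = √0.9005 = 0.9490.
So the amount for HF is 113 × 0.9490 = 107 mmol.

107 mmol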